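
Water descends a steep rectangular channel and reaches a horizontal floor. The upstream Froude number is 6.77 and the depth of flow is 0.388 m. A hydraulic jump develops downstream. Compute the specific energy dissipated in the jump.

ΔE = 5.65 m

Fr₁ = 6.77 (given).
Conjugate-depth relation: y₂/y₁ = ½[√(1 + 8Fr₁²) − 1] = ½[√367.7 − 1] = 9.09.
y₂ = 9.09 × 0.388 = 3.53 m.
V₁ = Fr₁·√(g·y₁) = 6.77×√(9.81×0.388) = 13.2 m/s; q = V₁·y₁ = 5.12 m²/s. V₂ = q/y₂ = 5.12/3.53 = 1.45 m/s. E₁ = y₁ + V₁²/2g = 9.28 m; E₂ = y₂ + V₂²/2g = 3.63 m. ΔE = E₁ − E₂ = 5.65 m.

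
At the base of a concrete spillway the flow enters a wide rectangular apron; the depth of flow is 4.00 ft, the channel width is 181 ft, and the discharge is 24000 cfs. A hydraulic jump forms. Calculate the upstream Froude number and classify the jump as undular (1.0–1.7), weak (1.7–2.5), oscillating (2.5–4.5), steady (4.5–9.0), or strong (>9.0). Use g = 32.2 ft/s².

q = Q/b = 24000/181 = 133 ft²/s; V₁ = q/y₁ = 33.1 ft/s. Fr₁ = V₁/√(g·y₁) = 2.92.
Fr₁ = 2.92 lies in the oscillating range.

Fr₁ = 2.92; oscillating jump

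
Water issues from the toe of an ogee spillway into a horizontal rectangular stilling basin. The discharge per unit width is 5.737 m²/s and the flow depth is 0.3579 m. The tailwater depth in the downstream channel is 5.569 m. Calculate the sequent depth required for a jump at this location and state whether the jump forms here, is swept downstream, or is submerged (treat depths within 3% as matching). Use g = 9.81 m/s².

V₁ = q/y₁ = 5.737/0.3579 = 16.03 m/s. Fr₁ = V₁/√(g·y₁) = 16.03/√(9.81×0.3579) = 8.555.
Sequent-depth ratio: y₂/y₁ = ½[√(1 + 8Fr₁²) − 1] = ½[√586.47 − 1] = 11.61.
y₂ = 11.61 × 0.3579 = 4.155 m.
Tailwater y_tw = 5.569 m: y_tw > y₂, so the jump is submerged.

y₂ = 4.155 m; the jump is submerged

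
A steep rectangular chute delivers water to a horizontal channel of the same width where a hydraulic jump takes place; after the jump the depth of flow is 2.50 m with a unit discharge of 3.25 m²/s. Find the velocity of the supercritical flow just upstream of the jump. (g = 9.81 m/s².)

V₂ = q/y₂ = 3.25/2.50 = 1.30 m/s; Fr₂ = V₂/√(g·y₂) = 0.263.
The Bélanger relation is symmetric: y₁/y₂ = ½[√(1 + 8Fr₂²) − 1] = ½[√1.551 − 1] = 0.123.
y₁ = 0.123 × 2.50 = 0.307 m.
V₁ = q/y₁ = 3.25/0.307 = 10.6 m/s.

V₁ = 10.6 m/s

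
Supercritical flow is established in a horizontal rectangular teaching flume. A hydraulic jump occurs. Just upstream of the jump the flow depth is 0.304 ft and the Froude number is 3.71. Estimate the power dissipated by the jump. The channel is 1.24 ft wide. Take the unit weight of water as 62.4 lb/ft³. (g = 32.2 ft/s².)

Fr₁ = 3.71 (given).
Conjugate-depth relation: y₂/y₁ = ½[√(1 + 8Fr₁²) − 1] = ½[√111.1 − 1] = 4.77.
y₂ = 4.77 × 0.304 = 1.45 ft.
Head loss: ΔE = (y₂ − y₁)³/(4y₁y₂) = (1.45 − 0.304)³/(4×0.304×1.45) = 1.51/1.76 = 0.854 ft.
V₁ = Fr₁·√(g·y₁) = 3.71×√(32.2×0.304) = 11.6 ft/s; q = V₁·y₁ = 3.53 ft²/s. Q = q·b = 3.53 × 1.24 = 4.38 cfs. P = γ·Q·ΔE/550 = 62.4 × 4.38 × 0.854 / 550 = 0.424 hp.

P = 0.424 hp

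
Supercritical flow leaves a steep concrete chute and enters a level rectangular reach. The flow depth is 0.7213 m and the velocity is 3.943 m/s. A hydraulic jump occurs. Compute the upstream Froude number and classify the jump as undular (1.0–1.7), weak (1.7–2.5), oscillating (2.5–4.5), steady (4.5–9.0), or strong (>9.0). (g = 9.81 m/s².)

Fr₁ = V₁/√(g·y₁) = 3.943/√(9.81×0.7213) = 1.482.
Fr₁ = 1.482 lies in the undular range.

Fr₁ = 1.482; undular jump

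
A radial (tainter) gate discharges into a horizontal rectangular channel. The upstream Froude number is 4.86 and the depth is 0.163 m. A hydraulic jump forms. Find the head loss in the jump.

Fr₁ = 4.86 (given).
Sequent-depth ratio: y₂/y₁ = ½[√(1 + 8Fr₁²) − 1] = ½[√190.0 − 1] = 6.39.
y₂ = 6.39 × 0.163 = 1.04 m.
Head loss: ΔE = (y₂ − y₁)³/(4y₁y₂) = (1.04 − 0.163)³/(4×0.163×1.04) = 0.679/0.679 = 0.999 m.

ΔE = 0.999 m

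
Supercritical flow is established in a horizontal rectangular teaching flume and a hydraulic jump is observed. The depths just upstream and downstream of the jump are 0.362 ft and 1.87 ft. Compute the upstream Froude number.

For a rectangular channel the momentum equation gives q² = ½·g·y₁·y₂·(y₁ + y₂) = ½×32.2×0.362×1.87×2.23 = 24.3.
q = √24.3 = 4.93 ft²/s.
V₁ = q/y₁ = 13.6 ft/s; Fr₁ = V₁/√(g·y₁) = 3.99.

Fr₁ = 3.99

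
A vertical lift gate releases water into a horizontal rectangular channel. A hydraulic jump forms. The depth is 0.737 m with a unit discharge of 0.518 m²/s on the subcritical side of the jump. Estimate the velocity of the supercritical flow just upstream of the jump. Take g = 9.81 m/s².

V₂ = q/y₂ = 0.518/0.737 = 0.703 m/s; Fr₂ = V₂/√(g·y₂) = 0.261.
Applying the sequent-depth relation in reverse, y₁/y₂ = ½[√(1 + 8Fr₂²) − 1] = ½[√1.547 − 1] = 0.122.
y₁ = 0.122 × 0.737 = 0.0898 m.
V₁ = q/y₁ = 0.518/0.0898 = 5.77 m/s.

V₁ = 5.77 m/s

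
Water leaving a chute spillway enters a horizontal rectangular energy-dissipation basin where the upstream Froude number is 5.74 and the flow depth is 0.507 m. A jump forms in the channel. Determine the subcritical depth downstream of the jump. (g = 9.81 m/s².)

y₂ = 3.87 m

Fr₁ = 5.74 (given).
From the momentum equation for a rectangular channel, y₂/y₁ = ½[√(1 + 8Fr₁²) − 1] = ½[√264.6 − 1] = 7.63.
y₂ = 7.63 × 0.507 = 3.87 m.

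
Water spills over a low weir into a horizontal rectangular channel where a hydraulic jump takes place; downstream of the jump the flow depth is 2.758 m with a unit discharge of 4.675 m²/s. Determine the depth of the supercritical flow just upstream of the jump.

V₂ = q/y₂ = 4.675/2.758 = 1.695 m/s; Fr₂ = V₂/√(g·y₂) = 0.3259.
Applying the sequent-depth relation in reverse, y₁/y₂ = ½[√(1 + 8Fr₂²) − 1] = ½[√1.8496 − 1] = 0.1800.
y₁ = 0.1800 × 2.758 = 0.4964 m.

y₁ = 0.4964 m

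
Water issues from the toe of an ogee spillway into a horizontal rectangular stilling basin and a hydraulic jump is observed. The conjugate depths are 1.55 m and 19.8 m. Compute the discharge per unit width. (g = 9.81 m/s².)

q = 56.7 m²/s

For a rectangular channel the momentum equation gives q² = ½·g·y₁·y₂·(y₁ + y₂) = ½×9.81×1.55×19.8×21.4 = 3214.
q = √3214 = 56.7 m²/s.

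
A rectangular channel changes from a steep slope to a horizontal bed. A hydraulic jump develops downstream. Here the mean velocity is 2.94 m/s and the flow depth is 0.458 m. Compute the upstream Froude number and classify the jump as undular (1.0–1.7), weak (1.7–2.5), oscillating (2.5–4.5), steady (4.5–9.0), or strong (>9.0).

Fr₁ = 1.39; undular jump

Fr₁ = V₁/√(g·y₁) = 2.94/√(9.81×0.458) = 1.39.
Fr₁ = 1.39 lies in the undular range.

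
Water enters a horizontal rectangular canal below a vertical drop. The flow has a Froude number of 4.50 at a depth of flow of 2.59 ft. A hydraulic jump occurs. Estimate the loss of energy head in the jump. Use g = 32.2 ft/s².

Fr₁ = 4.50 (given).
From the momentum equation for a rectangular channel, y₂/y₁ = ½[√(1 + 8Fr₁²) − 1] = ½[√163.0 − 1] = 5.88.
y₂ = 5.88 × 2.59 = 15.2 ft.
V₁ = Fr₁·√(g·y₁) = 4.50×√(32.2×2.59) = 41.1 ft/s; q = V₁·y₁ = 106 ft²/s. V₂ = q/y₂ = 106/15.2 = 6.98 ft/s. E₁ = y₁ + V₁²/2g = 28.8 ft; E₂ = y₂ + V₂²/2g = 16.0 ft. ΔE = E₁ − E₂ = 12.8 ft.

ΔE = 12.8 ft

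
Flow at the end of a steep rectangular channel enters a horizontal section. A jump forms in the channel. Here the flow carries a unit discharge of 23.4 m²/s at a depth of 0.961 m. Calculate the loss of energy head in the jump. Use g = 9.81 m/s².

V₁ = q/y₁ = 23.4/0.961 = 24.3 m/s. Fr₁ = V₁/√(g·y₁) = 24.3/√(9.81×0.961) = 7.93.
Bélanger equation: y₂/y₁ = ½[√(1 + 8Fr₁²) − 1] = ½[√504.1 − 1] = 10.7.
y₂ = 10.7 × 0.961 = 10.3 m.
V₂ = q/y₂ = 23.4/10.3 = 2.27 m/s. E₁ = y₁ + V₁²/2g = 31.2 m; E₂ = y₂ + V₂²/2g = 10.6 m. ΔE = E₁ − E₂ = 20.6 m.

ΔE = 20.6 m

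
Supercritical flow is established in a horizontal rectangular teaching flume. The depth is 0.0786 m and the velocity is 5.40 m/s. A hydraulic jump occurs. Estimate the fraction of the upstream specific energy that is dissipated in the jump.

Fr₁ = V₁/√(g·y₁) = 5.40/√(9.81×0.0786) = 6.15.
From the momentum equation for a rectangular channel, y₂/y₁ = ½[√(1 + 8Fr₁²) − 1] = ½[√303.5 − 1] = 8.21.
y₂ = 8.21 × 0.0786 = 0.645 m.
E₁ = y₁ + V₁²/2g = 1.56 m. ΔE = (y₂ − y₁)³/(4y₁y₂) = 0.897 m. ΔE/E₁ = 0.897/1.56 = 0.573.

ΔE/E₁ = 0.573 (57.3%)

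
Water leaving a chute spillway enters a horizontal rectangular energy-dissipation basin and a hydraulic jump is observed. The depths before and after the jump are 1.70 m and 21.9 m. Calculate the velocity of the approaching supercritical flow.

V₁ = 38.6 m/s

For a rectangular channel the momentum equation gives q² = ½·g·y₁·y₂·(y₁ + y₂) = ½×9.81×1.70×21.9×23.6 = 4310.
q = √4310 = 65.6 m²/s.
V₁ = q/y₁ = 65.6/1.70 = 38.6 m/s.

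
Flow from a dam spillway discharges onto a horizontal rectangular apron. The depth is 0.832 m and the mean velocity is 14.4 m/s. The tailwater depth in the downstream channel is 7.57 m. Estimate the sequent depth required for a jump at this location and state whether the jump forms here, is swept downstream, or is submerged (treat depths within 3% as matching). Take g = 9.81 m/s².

Fr₁ = V₁/√(g·y₁) = 14.4/√(9.81×0.832) = 5.04.
Conjugate-depth relation: y₂/y₁ = ½[√(1 + 8Fr₁²) − 1] = ½[√204.2 − 1] = 6.65.
y₂ = 6.65 × 0.832 = 5.53 m.
Tailwater y_tw = 7.57 m: y_tw > y₂, so the jump is submerged.

y₂ = 5.53 m; the jump is submerged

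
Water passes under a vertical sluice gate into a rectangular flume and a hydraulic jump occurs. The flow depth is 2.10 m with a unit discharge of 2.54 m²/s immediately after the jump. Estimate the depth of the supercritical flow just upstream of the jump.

V₂ = q/y₂ = 2.54/2.10 = 1.21 m/s; Fr₂ = V₂/√(g·y₂) = 0.266.
The Bélanger relation is symmetric: y₁/y₂ = ½[√(1 + 8Fr₂²) − 1] = ½[√1.568 − 1] = 0.126.
y₁ = 0.126 × 2.10 = 0.265 m.

y₁ = 0.265 m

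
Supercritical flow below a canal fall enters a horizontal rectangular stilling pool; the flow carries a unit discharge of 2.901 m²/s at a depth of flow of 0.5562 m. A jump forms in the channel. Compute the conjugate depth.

V₁ = q/y₁ = 2.901/0.5562 = 5.216 m/s. Fr₁ = V₁/√(g·y₁) = 5.216/√(9.81×0.5562) = 2.233.
By Bélanger, y₂/y₁ = ½[√(1 + 8Fr₁²) − 1] = ½[√40.886 − 1] = 2.697.
y₂ = 2.697 × 0.5562 = 1.500 m.

y₂ = 1.500 m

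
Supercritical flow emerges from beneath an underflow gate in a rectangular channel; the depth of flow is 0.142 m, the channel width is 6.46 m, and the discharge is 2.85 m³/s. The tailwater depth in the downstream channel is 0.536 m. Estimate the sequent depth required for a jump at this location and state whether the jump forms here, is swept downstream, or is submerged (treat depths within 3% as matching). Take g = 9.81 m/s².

q = Q/b = 2.85/6.46 = 0.441 m²/s; V₁ = q/y₁ = 3.11 m/s. Fr₁ = V₁/√(g·y₁) = 2.63.
Conjugate-depth relation: y₂/y₁ = ½[√(1 + 8Fr₁²) − 1] = ½[√56.43 − 1] = 3.26.
y₂ = 3.26 × 0.142 = 0.462 m.
Tailwater y_tw = 0.536 m: y_tw > y₂, so the jump is submerged.

y₂ = 0.462 m; the jump is submerged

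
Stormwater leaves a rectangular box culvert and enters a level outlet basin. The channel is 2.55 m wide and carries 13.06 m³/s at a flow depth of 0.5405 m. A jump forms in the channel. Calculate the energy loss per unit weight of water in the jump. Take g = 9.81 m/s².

ΔE = 2.070 m

q = Q/b = 13.06/2.55 = 5.122 m²/s; V₁ = q/y₁ = 9.476 m/s. Fr₁ = V₁/√(g·y₁) = 4.115.
From the momentum equation for a rectangular channel, y₂/y₁ = ½[√(1 + 8Fr₁²) − 1] = ½[√136.47 − 1] = 5.341.
y₂ = 5.341 × 0.5405 = 2.887 m.
Head loss: ΔE = (y₂ − y₁)³/(4y₁y₂) = (2.887 − 0.5405)³/(4×0.5405×2.887) = 12.92/6.241 = 2.070 m.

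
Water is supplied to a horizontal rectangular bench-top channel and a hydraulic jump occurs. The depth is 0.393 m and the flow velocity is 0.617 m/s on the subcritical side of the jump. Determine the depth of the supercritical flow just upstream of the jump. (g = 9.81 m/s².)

y₁ = 0.0664 m

Fr₂ = V₂/√(g·y₂) = 0.617/√(9.81×0.393) = 0.314.
From the momentum equation (using Fr₂), y₁/y₂ = ½[√(1 + 8Fr₂²) − 1] = ½[√1.790 − 1] = 0.169.
y₁ = 0.169 × 0.393 = 0.0664 m.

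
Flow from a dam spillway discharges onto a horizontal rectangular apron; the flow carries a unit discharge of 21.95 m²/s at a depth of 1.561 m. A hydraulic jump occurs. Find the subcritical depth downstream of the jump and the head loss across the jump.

V₁ = q/y₁ = 21.95/1.561 = 14.06 m/s. Fr₁ = V₁/√(g·y₁) = 14.06/√(9.81×1.561) = 3.593.
From the momentum equation for a rectangular channel, y₂/y₁ = ½[√(1 + 8Fr₁²) − 1] = ½[√104.30 − 1] = 4.606.
y₂ = 4.606 × 1.561 = 7.190 m.
V₂ = q/y₂ = 21.95/7.190 = 3.053 m/s. E₁ = y₁ + V₁²/2g = 11.64 m; E₂ = y₂ + V₂²/2g = 7.665 m. ΔE = E₁ − E₂ = 3.973 m.

y₂ = 7.190 m; ΔE = 3.973 m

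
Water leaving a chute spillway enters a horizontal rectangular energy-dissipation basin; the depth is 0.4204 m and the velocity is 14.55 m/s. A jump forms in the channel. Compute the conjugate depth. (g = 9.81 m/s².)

y₂ = 4.055 m

Fr₁ = V₁/√(g·y₁) = 14.55/√(9.81×0.4204) = 7.165.
Conjugate-depth relation: y₂/y₁ = ½[√(1 + 8Fr₁²) − 1] = ½[√411.66 − 1] = 9.645.
y₂ = 9.645 × 0.4204 = 4.055 m.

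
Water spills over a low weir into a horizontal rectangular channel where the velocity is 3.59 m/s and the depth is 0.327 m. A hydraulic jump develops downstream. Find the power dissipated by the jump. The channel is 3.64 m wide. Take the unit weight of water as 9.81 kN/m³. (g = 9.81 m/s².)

Fr₁ = V₁/√(g·y₁) = 3.59/√(9.81×0.327) = 2.00.
From the momentum equation for a rectangular channel, y₂/y₁ = ½[√(1 + 8Fr₁²) − 1] = ½[√33.14 − 1] = 2.38.
y₂ = 2.38 × 0.327 = 0.778 m.
q = V₁·y₁ = 3.59 × 0.327 = 1.17 m²/s. V₂ = q/y₂ = 1.17/0.778 = 1.51 m/s. E₁ = y₁ + V₁²/2g = 0.984 m; E₂ = y₂ + V₂²/2g = 0.894 m. ΔE = E₁ − E₂ = 0.0900 m.
Q = q·b = 1.17 × 3.64 = 4.27 m³/s. P = γ·Q·ΔE = 9.81 × 4.27 × 0.0900 = 3.77 kW.

P = 3.77 kW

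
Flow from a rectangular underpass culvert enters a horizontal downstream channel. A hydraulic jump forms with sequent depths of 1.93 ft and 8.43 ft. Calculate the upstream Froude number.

For a rectangular channel the momentum equation gives q² = ½·g·y₁·y₂·(y₁ + y₂) = ½×32.2×1.93×8.43×10.4 = 2714.
q = √2714 = 52.1 ft²/s.
V₁ = q/y₁ = 27.0 ft/s; Fr₁ = V₁/√(g·y₁) = 3.42.

Fr₁ = 3.42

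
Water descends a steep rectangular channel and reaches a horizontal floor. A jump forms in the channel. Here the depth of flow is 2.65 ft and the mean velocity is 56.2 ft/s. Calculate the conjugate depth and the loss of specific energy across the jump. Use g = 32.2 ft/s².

y₂ = 21.5 ft; ΔE = 29.4 ft

Fr₁ = V₁/√(g·y₁) = 56.2/√(32.2×2.65) = 6.08.
Sequent-depth ratio: y₂/y₁ = ½[√(1 + 8Fr₁²) − 1] = ½[√297.1 − 1] = 8.12.
y₂ = 8.12 × 2.65 = 21.5 ft.
Head loss: ΔE = (y₂ − y₁)³/(4y₁y₂) = (21.5 − 2.65)³/(4×2.65×21.5) = 6713/228 = 29.4 ft.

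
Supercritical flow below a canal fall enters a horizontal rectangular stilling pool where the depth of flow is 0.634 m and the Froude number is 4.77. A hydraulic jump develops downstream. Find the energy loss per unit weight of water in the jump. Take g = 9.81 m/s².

ΔE = 3.69 m

Fr₁ = 4.77 (given).
Sequent-depth ratio: y₂/y₁ = ½[√(1 + 8Fr₁²) − 1] = ½[√183.0 − 1] = 6.26.
y₂ = 6.26 × 0.634 = 3.97 m.
Head loss: ΔE = (y₂ − y₁)³/(4y₁y₂) = (3.97 − 0.634)³/(4×0.634×3.97) = 37.2/10.1 = 3.69 m.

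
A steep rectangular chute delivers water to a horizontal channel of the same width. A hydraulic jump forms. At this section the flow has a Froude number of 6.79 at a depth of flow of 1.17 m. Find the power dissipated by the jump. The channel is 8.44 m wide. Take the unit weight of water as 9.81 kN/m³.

Fr₁ = 6.79 (given).
Bélanger equation: y₂/y₁ = ½[√(1 + 8Fr₁²) − 1] = ½[√369.8 − 1] = 9.12.
y₂ = 9.12 × 1.17 = 10.7 m.
V₁ = Fr₁·√(g·y₁) = 6.79×√(9.81×1.17) = 23.0 m/s; q = V₁·y₁ = 26.9 m²/s. V₂ = q/y₂ = 26.9/10.7 = 2.52 m/s. E₁ = y₁ + V₁²/2g = 28.1 m; E₂ = y₂ + V₂²/2g = 11.0 m. ΔE = E₁ − E₂ = 17.2 m.
Q = q·b = 26.9 × 8.44 = 227 m³/s. P = γ·Q·ΔE = 9.81 × 227 × 17.2 = 38220 kW.

P = 38220 kW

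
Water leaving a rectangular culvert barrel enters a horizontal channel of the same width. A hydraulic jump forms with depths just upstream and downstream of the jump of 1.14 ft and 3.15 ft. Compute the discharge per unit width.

q = 15.7 ft²/s

For a rectangular channel the momentum equation gives q² = ½·g·y₁·y₂·(y₁ + y₂) = ½×32.2×1.14×3.15×4.29 = 248.
q = √248 = 15.7 ft²/s.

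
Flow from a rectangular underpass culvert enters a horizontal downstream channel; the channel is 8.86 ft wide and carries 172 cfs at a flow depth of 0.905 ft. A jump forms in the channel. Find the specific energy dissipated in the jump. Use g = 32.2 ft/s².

q = Q/b = 172/8.86 = 19.4 ft²/s; V₁ = q/y₁ = 21.5 ft/s. Fr₁ = V₁/√(g·y₁) = 3.97.
By Bélanger, y₂/y₁ = ½[√(1 + 8Fr₁²) − 1] = ½[√127.3 − 1] = 5.14.
y₂ = 5.14 × 0.905 = 4.65 ft.
Head loss: ΔE = (y₂ − y₁)³/(4y₁y₂) = (4.65 − 0.905)³/(4×0.905×4.65) = 52.7/16.8 = 3.13 ft.

ΔE = 3.13 ft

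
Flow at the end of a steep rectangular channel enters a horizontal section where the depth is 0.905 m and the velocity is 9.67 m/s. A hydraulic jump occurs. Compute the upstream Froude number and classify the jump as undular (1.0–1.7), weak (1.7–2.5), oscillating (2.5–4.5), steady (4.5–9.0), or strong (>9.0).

Fr₁ = 3.25; oscillating jump

Fr₁ = V₁/√(g·y₁) = 9.67/√(9.81×0.905) = 3.25.
Fr₁ = 3.25 lies in the oscillating range.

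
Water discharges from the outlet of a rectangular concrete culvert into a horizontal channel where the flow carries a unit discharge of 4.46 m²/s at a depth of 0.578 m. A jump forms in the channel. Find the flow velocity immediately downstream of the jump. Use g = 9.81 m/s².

V₁ = q/y₁ = 4.46/0.578 = 7.72 m/s. Fr₁ = V₁/√(g·y₁) = 7.72/√(9.81×0.578) = 3.24.
From the momentum equation for a rectangular channel, y₂/y₁ = ½[√(1 + 8Fr₁²) − 1] = ½[√85.01 − 1] = 4.11.
y₂ = 4.11 × 0.578 = 2.38 m.
V₂ = q/y₂ = 4.46/2.38 = 1.88 m/s.

V₂ = 1.88 m/s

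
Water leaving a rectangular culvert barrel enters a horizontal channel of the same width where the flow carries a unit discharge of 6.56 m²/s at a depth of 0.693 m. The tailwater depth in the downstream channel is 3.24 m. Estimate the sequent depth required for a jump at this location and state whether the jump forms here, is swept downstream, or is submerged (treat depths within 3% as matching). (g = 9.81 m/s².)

V₁ = q/y₁ = 6.56/0.693 = 9.47 m/s. Fr₁ = V₁/√(g·y₁) = 9.47/√(9.81×0.693) = 3.63.
Bélanger equation: y₂/y₁ = ½[√(1 + 8Fr₁²) − 1] = ½[√106.4 − 1] = 4.66.
y₂ = 4.66 × 0.693 = 3.23 m.
Tailwater y_tw = 3.24 m: y_tw ≈ y₂, so the jump forms here.

y₂ = 3.23 m; the jump forms here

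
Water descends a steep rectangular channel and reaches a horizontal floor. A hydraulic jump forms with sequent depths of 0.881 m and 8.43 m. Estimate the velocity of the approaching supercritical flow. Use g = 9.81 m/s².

For a rectangular channel the momentum equation gives q² = ½·g·y₁·y₂·(y₁ + y₂) = ½×9.81×0.881×8.43×9.31 = 339.
q = √339 = 18.4 m²/s.
V₁ = q/y₁ = 18.4/0.881 = 20.9 m/s.

V₁ = 20.9 m/s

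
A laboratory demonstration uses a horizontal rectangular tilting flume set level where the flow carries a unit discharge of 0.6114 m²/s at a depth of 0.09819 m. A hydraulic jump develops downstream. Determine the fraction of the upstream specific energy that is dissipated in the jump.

V₁ = q/y₁ = 0.6114/0.09819 = 6.227 m/s. Fr₁ = V₁/√(g·y₁) = 6.227/√(9.81×0.09819) = 6.344.
Conjugate-depth relation: y₂/y₁ = ½[√(1 + 8Fr₁²) − 1] = ½[√323.01 − 1] = 8.486.
y₂ = 8.486 × 0.09819 = 0.8333 m.
E₁ = y₁ + V₁²/2g = 2.074 m. ΔE = (y₂ − y₁)³/(4y₁y₂) = 1.214 m. ΔE/E₁ = 1.214/2.074 = 0.585.

ΔE/E₁ = 0.585 (58.5%)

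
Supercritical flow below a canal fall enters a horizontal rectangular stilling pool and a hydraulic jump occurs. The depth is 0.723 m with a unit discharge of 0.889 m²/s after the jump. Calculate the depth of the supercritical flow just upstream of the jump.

y₁ = 0.233 m

V₂ = q/y₂ = 0.889/0.723 = 1.23 m/s; Fr₂ = V₂/√(g·y₂) = 0.462.
Applying the sequent-depth relation in reverse, y₁/y₂ = ½[√(1 + 8Fr₂²) − 1] = ½[√2.705 − 1] = 0.322.
y₁ = 0.322 × 0.723 = 0.233 m.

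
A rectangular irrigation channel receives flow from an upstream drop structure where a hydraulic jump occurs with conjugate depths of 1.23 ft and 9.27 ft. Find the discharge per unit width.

For a rectangular channel the momentum equation gives q² = ½·g·y₁·y₂·(y₁ + y₂) = ½×32.2×1.23×9.27×10.5 = 1928.
q = √1928 = 43.9 ft²/s.

q = 43.9 ft²/s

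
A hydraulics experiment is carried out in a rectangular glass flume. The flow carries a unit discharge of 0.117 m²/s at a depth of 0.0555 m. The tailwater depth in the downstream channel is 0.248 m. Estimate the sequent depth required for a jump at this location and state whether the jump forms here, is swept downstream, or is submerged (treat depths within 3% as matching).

V₁ = q/y₁ = 0.117/0.0555 = 2.11 m/s. Fr₁ = V₁/√(g·y₁) = 2.11/√(9.81×0.0555) = 2.86.
Sequent-depth ratio: y₂/y₁ = ½[√(1 + 8Fr₁²) − 1] = ½[√66.30 − 1] = 3.57.
y₂ = 3.57 × 0.0555 = 0.198 m.
Tailwater y_tw = 0.248 m: y_tw > y₂, so the jump is submerged.

y₂ = 0.198 m; the jump is submerged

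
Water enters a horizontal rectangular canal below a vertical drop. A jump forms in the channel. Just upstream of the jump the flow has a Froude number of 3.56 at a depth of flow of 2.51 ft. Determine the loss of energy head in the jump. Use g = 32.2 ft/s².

ΔE = 6.21 ft

Fr₁ = 3.56 (given).
Conjugate-depth relation: y₂/y₁ = ½[√(1 + 8Fr₁²) − 1] = ½[√102.4 − 1] = 4.56.
y₂ = 4.56 × 2.51 = 11.4 ft.
Head loss: ΔE = (y₂ − y₁)³/(4y₁y₂) = (11.4 − 2.51)³/(4×2.51×11.4) = 713/115 = 6.21 ft.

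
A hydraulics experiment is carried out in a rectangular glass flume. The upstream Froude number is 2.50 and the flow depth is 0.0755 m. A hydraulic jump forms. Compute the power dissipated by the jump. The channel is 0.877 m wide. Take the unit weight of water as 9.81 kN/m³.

Fr₁ = 2.50 (given).
Conjugate-depth relation: y₂/y₁ = ½[√(1 + 8Fr₁²) − 1] = ½[√51.00 − 1] = 3.07.
y₂ = 3.07 × 0.0755 = 0.232 m.
V₁ = Fr₁·√(g·y₁) = 2.50×√(9.81×0.0755) = 2.15 m/s; q = V₁·y₁ = 0.162 m²/s. V₂ = q/y₂ = 0.162/0.232 = 0.701 m/s. E₁ = y₁ + V₁²/2g = 0.311 m; E₂ = y₂ + V₂²/2g = 0.257 m. ΔE = E₁ − E₂ = 0.0546 m.
Q = q·b = 0.162 × 0.877 = 0.142 m³/s. P = γ·Q·ΔE = 9.81 × 0.142 × 0.0546 = 0.0763 kW.

P = 0.0763 kW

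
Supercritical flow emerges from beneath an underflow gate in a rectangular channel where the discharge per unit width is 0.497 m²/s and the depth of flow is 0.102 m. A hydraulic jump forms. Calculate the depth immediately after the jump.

V₁ = q/y₁ = 0.497/0.102 = 4.87 m/s. Fr₁ = V₁/√(g·y₁) = 4.87/√(9.81×0.102) = 4.87.
By Bélanger, y₂/y₁ = ½[√(1 + 8Fr₁²) − 1] = ½[√190.8 − 1] = 6.41.
y₂ = 6.41 × 0.102 = 0.653 m.

y₂ = 0.653 m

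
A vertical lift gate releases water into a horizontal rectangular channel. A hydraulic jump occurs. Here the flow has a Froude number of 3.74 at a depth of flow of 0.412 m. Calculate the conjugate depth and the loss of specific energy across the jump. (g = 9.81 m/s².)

y₂ = 1.98 m; ΔE = 1.19 m

Fr₁ = 3.74 (given).
By Bélanger, y₂/y₁ = ½[√(1 + 8Fr₁²) − 1] = ½[√112.9 − 1] = 4.81.
y₂ = 4.81 × 0.412 = 1.98 m.
Head loss: ΔE = (y₂ − y₁)³/(4y₁y₂) = (1.98 − 0.412)³/(4×0.412×1.98) = 3.88/3.27 = 1.19 m.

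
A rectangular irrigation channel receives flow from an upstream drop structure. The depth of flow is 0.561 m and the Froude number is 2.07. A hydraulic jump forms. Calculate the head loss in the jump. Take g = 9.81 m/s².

ΔE = 0.180 m

Fr₁ = 2.07 (given).
Sequent-depth ratio: y₂/y₁ = ½[√(1 + 8Fr₁²) − 1] = ½[√35.28 − 1] = 2.47.
y₂ = 2.47 × 0.561 = 1.39 m.
V₁ = Fr₁·√(g·y₁) = 2.07×√(9.81×0.561) = 4.86 m/s; q = V₁·y₁ = 2.72 m²/s. V₂ = q/y₂ = 2.72/1.39 = 1.97 m/s. E₁ = y₁ + V₁²/2g = 1.76 m; E₂ = y₂ + V₂²/2g = 1.58 m. ΔE = E₁ − E₂ = 0.180 m.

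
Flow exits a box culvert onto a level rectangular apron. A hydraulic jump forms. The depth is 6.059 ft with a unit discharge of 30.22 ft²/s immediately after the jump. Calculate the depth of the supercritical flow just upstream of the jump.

y₁ = 1.276 ft

V₂ = q/y₂ = 30.22/6.059 = 4.988 ft/s; Fr₂ = V₂/√(g·y₂) = 0.3571.
Applying the sequent-depth relation in reverse, y₁/y₂ = ½[√(1 + 8Fr₂²) − 1] = ½[√2.0200 − 1] = 0.2106.
y₁ = 0.2106 × 6.059 = 1.276 ft.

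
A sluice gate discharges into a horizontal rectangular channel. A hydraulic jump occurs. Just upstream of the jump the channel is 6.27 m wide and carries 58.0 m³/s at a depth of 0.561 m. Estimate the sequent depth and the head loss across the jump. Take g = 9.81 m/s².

q = Q/b = 58.0/6.27 = 9.25 m²/s; V₁ = q/y₁ = 16.5 m/s. Fr₁ = V₁/√(g·y₁) = 7.03.
From the momentum equation for a rectangular channel, y₂/y₁ = ½[√(1 + 8Fr₁²) − 1] = ½[√396.2 − 1] = 9.45.
y₂ = 9.45 × 0.561 = 5.30 m.
Head loss: ΔE = (y₂ − y₁)³/(4y₁y₂) = (5.30 − 0.561)³/(4×0.561×5.30) = 107/11.9 = 8.96 m.

y₂ = 5.30 m; ΔE = 8.96 m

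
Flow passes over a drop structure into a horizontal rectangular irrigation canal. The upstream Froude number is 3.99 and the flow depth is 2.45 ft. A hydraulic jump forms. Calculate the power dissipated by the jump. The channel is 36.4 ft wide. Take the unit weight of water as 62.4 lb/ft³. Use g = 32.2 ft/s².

P = 3072 hp

Fr₁ = 3.99 (given).
Conjugate-depth relation: y₂/y₁ = ½[√(1 + 8Fr₁²) − 1] = ½[√128.4 − 1] = 5.16.
y₂ = 5.16 × 2.45 = 12.7 ft.
Head loss: ΔE = (y₂ − y₁)³/(4y₁y₂) = (12.7 − 2.45)³/(4×2.45×12.7) = 1062/124 = 8.57 ft.
V₁ = Fr₁·√(g·y₁) = 3.99×√(32.2×2.45) = 35.4 ft/s; q = V₁·y₁ = 86.8 ft²/s. Q = q·b = 86.8 × 36.4 = 3160 cfs. P = γ·Q·ΔE/550 = 62.4 × 3160 × 8.57 / 550 = 3072 hp.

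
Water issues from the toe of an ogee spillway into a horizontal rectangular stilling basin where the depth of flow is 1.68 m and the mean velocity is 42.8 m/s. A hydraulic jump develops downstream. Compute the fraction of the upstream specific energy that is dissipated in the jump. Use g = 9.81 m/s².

Fr₁ = V₁/√(g·y₁) = 42.8/√(9.81×1.68) = 10.5.
From the momentum equation for a rectangular channel, y₂/y₁ = ½[√(1 + 8Fr₁²) − 1] = ½[√890.2 − 1] = 14.4.
y₂ = 14.4 × 1.68 = 24.2 m.
E₁ = y₁ + V₁²/2g = 95.0 m. ΔE = (y₂ − y₁)³/(4y₁y₂) = 70.4 m. ΔE/E₁ = 70.4/95.0 = 0.740.

ΔE/E₁ = 0.740 (74.0%)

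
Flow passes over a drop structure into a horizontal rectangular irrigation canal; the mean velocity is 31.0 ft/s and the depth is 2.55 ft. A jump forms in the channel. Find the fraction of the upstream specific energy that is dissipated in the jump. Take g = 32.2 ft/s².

ΔE/E₁ = 0.318 (31.8%)

Fr₁ = V₁/√(g·y₁) = 31.0/√(32.2×2.55) = 3.42.
Bélanger equation: y₂/y₁ = ½[√(1 + 8Fr₁²) − 1] = ½[√94.63 − 1] = 4.36.
y₂ = 4.36 × 2.55 = 11.1 ft.
E₁ = y₁ + V₁²/2g = 17.5 ft. ΔE = (y₂ − y₁)³/(4y₁y₂) = 5.56 ft. ΔE/E₁ = 5.56/17.5 = 0.318.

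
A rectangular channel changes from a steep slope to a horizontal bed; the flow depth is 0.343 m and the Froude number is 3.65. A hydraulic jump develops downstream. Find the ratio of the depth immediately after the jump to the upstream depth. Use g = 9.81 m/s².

y₂/y₁ = 4.69

Fr₁ = 3.65 (given).
From the momentum equation for a rectangular channel, y₂/y₁ = ½[√(1 + 8Fr₁²) − 1] = ½[√107.6 − 1] = 4.69.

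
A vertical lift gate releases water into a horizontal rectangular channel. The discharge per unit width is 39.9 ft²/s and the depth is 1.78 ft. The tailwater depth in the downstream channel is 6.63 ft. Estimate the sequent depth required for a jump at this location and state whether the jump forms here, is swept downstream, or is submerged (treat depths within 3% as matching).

V₁ = q/y₁ = 39.9/1.78 = 22.4 ft/s. Fr₁ = V₁/√(g·y₁) = 22.4/√(32.2×1.78) = 2.96.
From the momentum equation for a rectangular channel, y₂/y₁ = ½[√(1 + 8Fr₁²) − 1] = ½[√71.13 − 1] = 3.72.
y₂ = 3.72 × 1.78 = 6.62 ft.
Tailwater y_tw = 6.63 ft: y_tw ≈ y₂, so the jump forms here.

y₂ = 6.62 ft; the jump forms here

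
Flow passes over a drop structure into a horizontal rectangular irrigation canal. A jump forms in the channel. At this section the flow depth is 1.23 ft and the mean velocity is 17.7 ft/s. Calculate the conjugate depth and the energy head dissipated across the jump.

y₂ = 4.32 ft; ΔE = 1.38 ft

Fr₁ = V₁/√(g·y₁) = 17.7/√(32.2×1.23) = 2.81.
Bélanger equation: y₂/y₁ = ½[√(1 + 8Fr₁²) − 1] = ½[√64.28 − 1] = 3.51.
y₂ = 3.51 × 1.23 = 4.32 ft.
q = V₁·y₁ = 17.7 × 1.23 = 21.8 ft²/s. V₂ = q/y₂ = 21.8/4.32 = 5.04 ft/s. E₁ = y₁ + V₁²/2g = 6.09 ft; E₂ = y₂ + V₂²/2g = 4.71 ft. ΔE = E₁ − E₂ = 1.38 ft.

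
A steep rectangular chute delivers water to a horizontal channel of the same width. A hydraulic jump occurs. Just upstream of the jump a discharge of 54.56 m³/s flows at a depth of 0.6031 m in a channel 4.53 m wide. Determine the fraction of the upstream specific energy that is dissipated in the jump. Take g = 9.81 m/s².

ΔE/E₁ = 0.672 (67.2%)

q = Q/b = 54.56/4.53 = 12.04 m²/s; V₁ = q/y₁ = 19.97 m/s. Fr₁ = V₁/√(g·y₁) = 8.210.
Conjugate-depth relation: y₂/y₁ = ½[√(1 + 8Fr₁²) − 1] = ½[√540.27 − 1] = 11.12.
y₂ = 11.12 × 0.6031 = 6.708 m.
E₁ = y₁ + V₁²/2g = 20.93 m. ΔE = (y₂ − y₁)³/(4y₁y₂) = 14.06 m. ΔE/E₁ = 14.06/20.93 = 0.672.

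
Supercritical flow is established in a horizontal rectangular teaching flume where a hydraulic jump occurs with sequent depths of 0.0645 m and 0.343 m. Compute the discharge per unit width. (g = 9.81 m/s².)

q = 0.210 m²/s

For a rectangular channel the momentum equation gives q² = ½·g·y₁·y₂·(y₁ + y₂) = ½×9.81×0.0645×0.343×0.408 = 0.0442.
q = √0.0442 = 0.210 m²/s.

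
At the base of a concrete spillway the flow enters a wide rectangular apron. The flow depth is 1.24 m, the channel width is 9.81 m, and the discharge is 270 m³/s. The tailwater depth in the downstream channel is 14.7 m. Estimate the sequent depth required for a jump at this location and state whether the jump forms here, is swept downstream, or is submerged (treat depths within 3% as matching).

q = Q/b = 270/9.81 = 27.5 m²/s; V₁ = q/y₁ = 22.2 m/s. Fr₁ = V₁/√(g·y₁) = 6.36.
Sequent-depth ratio: y₂/y₁ = ½[√(1 + 8Fr₁²) − 1] = ½[√325.0 − 1] = 8.51.
y₂ = 8.51 × 1.24 = 10.6 m.
Tailwater y_tw = 14.7 m: y_tw > y₂, so the jump is submerged.

y₂ = 10.6 m; the jump is submerged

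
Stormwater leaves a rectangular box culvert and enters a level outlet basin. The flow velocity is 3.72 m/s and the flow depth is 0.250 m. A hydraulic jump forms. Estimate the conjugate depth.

y₂ = 0.724 m

Fr₁ = V₁/√(g·y₁) = 3.72/√(9.81×0.250) = 2.38.
Bélanger equation: y₂/y₁ = ½[√(1 + 8Fr₁²) − 1] = ½[√46.14 − 1] = 2.90.
y₂ = 2.90 × 0.250 = 0.724 m.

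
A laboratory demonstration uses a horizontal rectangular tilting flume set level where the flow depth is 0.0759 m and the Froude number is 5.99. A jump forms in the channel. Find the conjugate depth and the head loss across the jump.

y₂ = 0.606 m; ΔE = 0.810 m

Fr₁ = 5.99 (given).
Sequent-depth ratio: y₂/y₁ = ½[√(1 + 8Fr₁²) − 1] = ½[√288.0 − 1] = 7.99.
y₂ = 7.99 × 0.0759 = 0.606 m.
V₁ = Fr₁·√(g·y₁) = 5.99×√(9.81×0.0759) = 5.17 m/s; q = V₁·y₁ = 0.392 m²/s. V₂ = q/y₂ = 0.392/0.606 = 0.647 m/s. E₁ = y₁ + V₁²/2g = 1.44 m; E₂ = y₂ + V₂²/2g = 0.627 m. ΔE = E₁ − E₂ = 0.810 m.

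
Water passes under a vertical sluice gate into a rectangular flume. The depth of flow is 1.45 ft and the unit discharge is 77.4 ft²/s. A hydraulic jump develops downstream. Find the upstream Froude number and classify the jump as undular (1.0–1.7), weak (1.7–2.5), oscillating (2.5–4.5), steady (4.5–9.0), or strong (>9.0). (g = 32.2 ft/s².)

Fr₁ = 7.81; steady jump

V₁ = q/y₁ = 77.4/1.45 = 53.4 ft/s. Fr₁ = V₁/√(g·y₁) = 53.4/√(32.2×1.45) = 7.81.
Fr₁ = 7.81 lies in the steady range.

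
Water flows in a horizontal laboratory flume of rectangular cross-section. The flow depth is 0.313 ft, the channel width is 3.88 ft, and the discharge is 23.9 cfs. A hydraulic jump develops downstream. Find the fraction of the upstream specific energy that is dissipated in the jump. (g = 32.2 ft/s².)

ΔE/E₁ = 0.576 (57.6%)

q = Q/b = 23.9/3.88 = 6.16 ft²/s; V₁ = q/y₁ = 19.7 ft/s. Fr₁ = V₁/√(g·y₁) = 6.20.
Conjugate-depth relation: y₂/y₁ = ½[√(1 + 8Fr₁²) − 1] = ½[√308.4 − 1] = 8.28.
y₂ = 8.28 × 0.313 = 2.59 ft.
E₁ = y₁ + V₁²/2g = 6.33 ft. ΔE = (y₂ − y₁)³/(4y₁y₂) = 3.65 ft. ΔE/E₁ = 3.65/6.33 = 0.576.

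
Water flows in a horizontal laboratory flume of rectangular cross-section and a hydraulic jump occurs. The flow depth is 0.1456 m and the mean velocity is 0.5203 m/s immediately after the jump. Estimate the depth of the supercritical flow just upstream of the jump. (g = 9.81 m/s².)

Fr₂ = V₂/√(g·y₂) = 0.5203/√(9.81×0.1456) = 0.4354.
Applying the sequent-depth relation in reverse, y₁/y₂ = ½[√(1 + 8Fr₂²) − 1] = ½[√2.5162 − 1] = 0.2931.
y₁ = 0.2931 × 0.1456 = 0.04268 m.

y₁ = 0.04268 m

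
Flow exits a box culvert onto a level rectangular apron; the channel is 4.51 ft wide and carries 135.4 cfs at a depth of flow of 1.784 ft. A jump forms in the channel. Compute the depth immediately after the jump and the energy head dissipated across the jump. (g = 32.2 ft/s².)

y₂ = 4.780 ft; ΔE = 0.7887 ft

q = Q/b = 135.4/4.51 = 30.02 ft²/s; V₁ = q/y₁ = 16.83 ft/s. Fr₁ = V₁/√(g·y₁) = 2.220.
Conjugate-depth relation: y₂/y₁ = ½[√(1 + 8Fr₁²) − 1] = ½[√40.440 − 1] = 2.680.
y₂ = 2.680 × 1.784 = 4.780 ft.
V₂ = q/y₂ = 30.02/4.780 = 6.280 ft/s. E₁ = y₁ + V₁²/2g = 6.182 ft; E₂ = y₂ + V₂²/2g = 5.393 ft. ΔE = E₁ − E₂ = 0.7887 ft.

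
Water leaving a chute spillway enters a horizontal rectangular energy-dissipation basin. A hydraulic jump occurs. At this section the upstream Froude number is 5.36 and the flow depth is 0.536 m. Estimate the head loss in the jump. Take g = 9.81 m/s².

Fr₁ = 5.36 (given).
By Bélanger, y₂/y₁ = ½[√(1 + 8Fr₁²) − 1] = ½[√230.8 − 1] = 7.10.
y₂ = 7.10 × 0.536 = 3.80 m.
Head loss: ΔE = (y₂ − y₁)³/(4y₁y₂) = (3.80 − 0.536)³/(4×0.536×3.80) = 34.9/8.16 = 4.28 m.

ΔE = 4.28 m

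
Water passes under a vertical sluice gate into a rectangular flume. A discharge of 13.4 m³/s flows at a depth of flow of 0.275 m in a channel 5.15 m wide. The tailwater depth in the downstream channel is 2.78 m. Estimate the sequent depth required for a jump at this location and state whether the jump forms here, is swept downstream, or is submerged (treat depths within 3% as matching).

y₂ = 2.11 m; the jump is submerged

q = Q/b = 13.4/5.15 = 2.60 m²/s; V₁ = q/y₁ = 9.46 m/s. Fr₁ = V₁/√(g·y₁) = 5.76.
Bélanger equation: y₂/y₁ = ½[√(1 + 8Fr₁²) − 1] = ½[√266.5 − 1] = 7.66.
y₂ = 7.66 × 0.275 = 2.11 m.
Tailwater y_tw = 2.78 m: y_tw > y₂, so the jump is submerged.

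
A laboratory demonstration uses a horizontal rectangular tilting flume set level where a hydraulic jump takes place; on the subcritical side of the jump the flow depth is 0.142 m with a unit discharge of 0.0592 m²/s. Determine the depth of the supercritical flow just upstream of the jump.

y₁ = 0.0294 m

V₂ = q/y₂ = 0.0592/0.142 = 0.417 m/s; Fr₂ = V₂/√(g·y₂) = 0.353.
The Bélanger relation is symmetric: y₁/y₂ = ½[√(1 + 8Fr₂²) − 1] = ½[√1.998 − 1] = 0.207.
y₁ = 0.207 × 0.142 = 0.0294 m.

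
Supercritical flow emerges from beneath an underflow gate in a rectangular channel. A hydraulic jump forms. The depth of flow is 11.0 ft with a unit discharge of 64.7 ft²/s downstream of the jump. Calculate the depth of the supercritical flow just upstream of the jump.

y₁ = 1.84 ft

V₂ = q/y₂ = 64.7/11.0 = 5.88 ft/s; Fr₂ = V₂/√(g·y₂) = 0.313.
Applying the sequent-depth relation in reverse, y₁/y₂ = ½[√(1 + 8Fr₂²) − 1] = ½[√1.781 − 1] = 0.167.
y₁ = 0.167 × 11.0 = 1.84 ft.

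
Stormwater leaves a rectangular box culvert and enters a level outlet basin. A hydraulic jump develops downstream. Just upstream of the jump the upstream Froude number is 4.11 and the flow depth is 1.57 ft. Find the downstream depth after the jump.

Fr₁ = 4.11 (given).
From the momentum equation for a rectangular channel, y₂/y₁ = ½[√(1 + 8Fr₁²) − 1] = ½[√136.1 − 1] = 5.33.
y₂ = 5.33 × 1.57 = 8.37 ft.

y₂ = 8.37 ft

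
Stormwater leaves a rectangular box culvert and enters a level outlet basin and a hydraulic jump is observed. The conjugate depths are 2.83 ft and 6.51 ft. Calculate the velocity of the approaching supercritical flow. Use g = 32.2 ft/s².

For a rectangular channel the momentum equation gives q² = ½·g·y₁·y₂·(y₁ + y₂) = ½×32.2×2.83×6.51×9.34 = 2770.
q = √2770 = 52.6 ft²/s.
V₁ = q/y₁ = 52.6/2.83 = 18.6 ft/s.

V₁ = 18.6 ft/s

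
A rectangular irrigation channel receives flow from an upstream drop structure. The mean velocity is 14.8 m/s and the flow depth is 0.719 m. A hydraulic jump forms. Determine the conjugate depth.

y₂ = 5.32 m

Fr₁ = V₁/√(g·y₁) = 14.8/√(9.81×0.719) = 5.57.
Bélanger equation: y₂/y₁ = ½[√(1 + 8Fr₁²) − 1] = ½[√249.4 − 1] = 7.40.
y₂ = 7.40 × 0.719 = 5.32 m.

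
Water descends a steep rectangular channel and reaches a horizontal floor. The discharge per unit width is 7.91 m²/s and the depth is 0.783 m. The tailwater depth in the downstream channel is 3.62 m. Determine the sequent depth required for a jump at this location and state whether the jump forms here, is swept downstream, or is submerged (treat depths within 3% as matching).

V₁ = q/y₁ = 7.91/0.783 = 10.1 m/s. Fr₁ = V₁/√(g·y₁) = 10.1/√(9.81×0.783) = 3.65.
Conjugate-depth relation: y₂/y₁ = ½[√(1 + 8Fr₁²) − 1] = ½[√107.3 − 1] = 4.68.
y₂ = 4.68 × 0.783 = 3.66 m.
Tailwater y_tw = 3.62 m: y_tw ≈ y₂, so the jump forms here.

y₂ = 3.66 m; the jump forms here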